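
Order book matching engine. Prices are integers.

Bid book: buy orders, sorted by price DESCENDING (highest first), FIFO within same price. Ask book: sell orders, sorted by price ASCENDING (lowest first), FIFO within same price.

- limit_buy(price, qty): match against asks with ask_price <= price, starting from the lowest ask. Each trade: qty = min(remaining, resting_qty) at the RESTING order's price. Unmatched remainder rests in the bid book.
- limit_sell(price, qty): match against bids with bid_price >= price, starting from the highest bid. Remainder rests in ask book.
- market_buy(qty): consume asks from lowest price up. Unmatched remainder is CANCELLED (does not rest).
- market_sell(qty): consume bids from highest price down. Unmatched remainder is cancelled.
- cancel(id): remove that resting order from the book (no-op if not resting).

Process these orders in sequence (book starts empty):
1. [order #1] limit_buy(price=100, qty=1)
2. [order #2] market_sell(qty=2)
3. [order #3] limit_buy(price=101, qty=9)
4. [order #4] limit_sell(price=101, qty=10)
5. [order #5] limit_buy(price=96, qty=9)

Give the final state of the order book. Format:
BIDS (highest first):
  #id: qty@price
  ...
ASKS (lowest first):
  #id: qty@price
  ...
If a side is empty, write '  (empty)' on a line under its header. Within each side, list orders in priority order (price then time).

Answer: BIDS (highest first):
  #5: 9@96
ASKS (lowest first):
  #4: 1@101

Derivation:
After op 1 [order #1] limit_buy(price=100, qty=1): fills=none; bids=[#1:1@100] asks=[-]
After op 2 [order #2] market_sell(qty=2): fills=#1x#2:1@100; bids=[-] asks=[-]
After op 3 [order #3] limit_buy(price=101, qty=9): fills=none; bids=[#3:9@101] asks=[-]
After op 4 [order #4] limit_sell(price=101, qty=10): fills=#3x#4:9@101; bids=[-] asks=[#4:1@101]
After op 5 [order #5] limit_buy(price=96, qty=9): fills=none; bids=[#5:9@96] asks=[#4:1@101]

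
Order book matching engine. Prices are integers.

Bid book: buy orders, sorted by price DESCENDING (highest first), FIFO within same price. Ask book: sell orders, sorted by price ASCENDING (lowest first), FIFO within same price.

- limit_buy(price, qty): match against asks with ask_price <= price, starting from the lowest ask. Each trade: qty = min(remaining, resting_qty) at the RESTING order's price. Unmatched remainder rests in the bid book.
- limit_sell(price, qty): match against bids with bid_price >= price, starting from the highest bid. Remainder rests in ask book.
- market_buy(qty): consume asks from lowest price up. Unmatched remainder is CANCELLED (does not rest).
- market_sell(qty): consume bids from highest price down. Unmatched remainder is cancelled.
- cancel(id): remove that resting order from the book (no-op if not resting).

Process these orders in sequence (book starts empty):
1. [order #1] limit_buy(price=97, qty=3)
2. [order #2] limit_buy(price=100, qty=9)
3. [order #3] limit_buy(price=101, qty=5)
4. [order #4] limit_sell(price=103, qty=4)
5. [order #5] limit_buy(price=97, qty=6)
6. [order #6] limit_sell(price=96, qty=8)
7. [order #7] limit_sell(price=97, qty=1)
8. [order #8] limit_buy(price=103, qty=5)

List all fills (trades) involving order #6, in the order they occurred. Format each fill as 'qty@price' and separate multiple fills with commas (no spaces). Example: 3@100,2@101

Answer: 5@101,3@100

Derivation:
After op 1 [order #1] limit_buy(price=97, qty=3): fills=none; bids=[#1:3@97] asks=[-]
After op 2 [order #2] limit_buy(price=100, qty=9): fills=none; bids=[#2:9@100 #1:3@97] asks=[-]
After op 3 [order #3] limit_buy(price=101, qty=5): fills=none; bids=[#3:5@101 #2:9@100 #1:3@97] asks=[-]
After op 4 [order #4] limit_sell(price=103, qty=4): fills=none; bids=[#3:5@101 #2:9@100 #1:3@97] asks=[#4:4@103]
After op 5 [order #5] limit_buy(price=97, qty=6): fills=none; bids=[#3:5@101 #2:9@100 #1:3@97 #5:6@97] asks=[#4:4@103]
After op 6 [order #6] limit_sell(price=96, qty=8): fills=#3x#6:5@101 #2x#6:3@100; bids=[#2:6@100 #1:3@97 #5:6@97] asks=[#4:4@103]
After op 7 [order #7] limit_sell(price=97, qty=1): fills=#2x#7:1@100; bids=[#2:5@100 #1:3@97 #5:6@97] asks=[#4:4@103]
After op 8 [order #8] limit_buy(price=103, qty=5): fills=#8x#4:4@103; bids=[#8:1@103 #2:5@100 #1:3@97 #5:6@97] asks=[-]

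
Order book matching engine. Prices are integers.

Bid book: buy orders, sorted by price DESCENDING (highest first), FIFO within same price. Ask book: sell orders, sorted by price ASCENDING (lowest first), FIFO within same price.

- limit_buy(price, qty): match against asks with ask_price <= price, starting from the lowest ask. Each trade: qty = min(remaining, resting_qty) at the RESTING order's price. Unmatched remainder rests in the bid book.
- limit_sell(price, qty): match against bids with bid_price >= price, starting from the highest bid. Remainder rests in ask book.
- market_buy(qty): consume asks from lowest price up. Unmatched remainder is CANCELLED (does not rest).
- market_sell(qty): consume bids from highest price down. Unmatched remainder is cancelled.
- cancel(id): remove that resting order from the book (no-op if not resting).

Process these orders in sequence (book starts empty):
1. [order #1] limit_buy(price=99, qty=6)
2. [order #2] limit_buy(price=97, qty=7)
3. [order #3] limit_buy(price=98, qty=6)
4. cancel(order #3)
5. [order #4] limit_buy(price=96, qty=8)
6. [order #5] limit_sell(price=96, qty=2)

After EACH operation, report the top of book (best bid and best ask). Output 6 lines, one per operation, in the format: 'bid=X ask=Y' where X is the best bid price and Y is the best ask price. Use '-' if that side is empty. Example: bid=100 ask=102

Answer: bid=99 ask=-
bid=99 ask=-
bid=99 ask=-
bid=99 ask=-
bid=99 ask=-
bid=99 ask=-

Derivation:
After op 1 [order #1] limit_buy(price=99, qty=6): fills=none; bids=[#1:6@99] asks=[-]
After op 2 [order #2] limit_buy(price=97, qty=7): fills=none; bids=[#1:6@99 #2:7@97] asks=[-]
After op 3 [order #3] limit_buy(price=98, qty=6): fills=none; bids=[#1:6@99 #3:6@98 #2:7@97] asks=[-]
After op 4 cancel(order #3): fills=none; bids=[#1:6@99 #2:7@97] asks=[-]
After op 5 [order #4] limit_buy(price=96, qty=8): fills=none; bids=[#1:6@99 #2:7@97 #4:8@96] asks=[-]
After op 6 [order #5] limit_sell(price=96, qty=2): fills=#1x#5:2@99; bids=[#1:4@99 #2:7@97 #4:8@96] asks=[-]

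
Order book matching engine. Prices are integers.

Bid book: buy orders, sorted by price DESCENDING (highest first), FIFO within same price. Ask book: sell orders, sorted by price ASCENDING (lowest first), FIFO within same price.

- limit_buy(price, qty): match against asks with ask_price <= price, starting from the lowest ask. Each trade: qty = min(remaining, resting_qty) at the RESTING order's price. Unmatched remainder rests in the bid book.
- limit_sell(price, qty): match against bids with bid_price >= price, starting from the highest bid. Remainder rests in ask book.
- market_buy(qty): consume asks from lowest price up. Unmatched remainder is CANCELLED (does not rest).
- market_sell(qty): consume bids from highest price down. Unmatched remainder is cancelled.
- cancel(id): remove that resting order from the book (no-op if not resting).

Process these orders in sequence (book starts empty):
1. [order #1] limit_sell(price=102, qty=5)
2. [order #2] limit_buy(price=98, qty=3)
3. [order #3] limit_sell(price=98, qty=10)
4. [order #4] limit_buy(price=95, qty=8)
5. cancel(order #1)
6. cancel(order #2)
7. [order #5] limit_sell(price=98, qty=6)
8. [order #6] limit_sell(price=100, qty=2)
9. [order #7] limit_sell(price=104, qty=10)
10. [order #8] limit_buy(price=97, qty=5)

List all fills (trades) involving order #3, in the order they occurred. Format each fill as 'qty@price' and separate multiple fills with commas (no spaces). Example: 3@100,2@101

After op 1 [order #1] limit_sell(price=102, qty=5): fills=none; bids=[-] asks=[#1:5@102]
After op 2 [order #2] limit_buy(price=98, qty=3): fills=none; bids=[#2:3@98] asks=[#1:5@102]
After op 3 [order #3] limit_sell(price=98, qty=10): fills=#2x#3:3@98; bids=[-] asks=[#3:7@98 #1:5@102]
After op 4 [order #4] limit_buy(price=95, qty=8): fills=none; bids=[#4:8@95] asks=[#3:7@98 #1:5@102]
After op 5 cancel(order #1): fills=none; bids=[#4:8@95] asks=[#3:7@98]
After op 6 cancel(order #2): fills=none; bids=[#4:8@95] asks=[#3:7@98]
After op 7 [order #5] limit_sell(price=98, qty=6): fills=none; bids=[#4:8@95] asks=[#3:7@98 #5:6@98]
After op 8 [order #6] limit_sell(price=100, qty=2): fills=none; bids=[#4:8@95] asks=[#3:7@98 #5:6@98 #6:2@100]
After op 9 [order #7] limit_sell(price=104, qty=10): fills=none; bids=[#4:8@95] asks=[#3:7@98 #5:6@98 #6:2@100 #7:10@104]
After op 10 [order #8] limit_buy(price=97, qty=5): fills=none; bids=[#8:5@97 #4:8@95] asks=[#3:7@98 #5:6@98 #6:2@100 #7:10@104]

Answer: 3@98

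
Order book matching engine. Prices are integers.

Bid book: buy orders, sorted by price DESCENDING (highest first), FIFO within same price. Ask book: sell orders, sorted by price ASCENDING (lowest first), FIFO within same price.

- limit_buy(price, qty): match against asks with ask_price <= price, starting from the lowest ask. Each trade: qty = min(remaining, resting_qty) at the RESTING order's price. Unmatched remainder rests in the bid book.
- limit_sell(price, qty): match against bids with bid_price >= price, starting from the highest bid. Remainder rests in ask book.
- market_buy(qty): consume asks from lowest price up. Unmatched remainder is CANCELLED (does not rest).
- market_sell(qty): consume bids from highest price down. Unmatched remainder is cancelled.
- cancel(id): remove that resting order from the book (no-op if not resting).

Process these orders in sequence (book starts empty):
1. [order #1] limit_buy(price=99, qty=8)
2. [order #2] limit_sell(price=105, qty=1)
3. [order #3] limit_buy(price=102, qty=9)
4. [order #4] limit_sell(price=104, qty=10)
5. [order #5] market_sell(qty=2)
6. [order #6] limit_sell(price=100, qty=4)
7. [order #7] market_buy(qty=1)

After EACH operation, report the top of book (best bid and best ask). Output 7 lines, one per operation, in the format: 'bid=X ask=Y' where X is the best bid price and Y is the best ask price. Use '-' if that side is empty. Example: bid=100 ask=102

Answer: bid=99 ask=-
bid=99 ask=105
bid=102 ask=105
bid=102 ask=104
bid=102 ask=104
bid=102 ask=104
bid=102 ask=104

Derivation:
After op 1 [order #1] limit_buy(price=99, qty=8): fills=none; bids=[#1:8@99] asks=[-]
After op 2 [order #2] limit_sell(price=105, qty=1): fills=none; bids=[#1:8@99] asks=[#2:1@105]
After op 3 [order #3] limit_buy(price=102, qty=9): fills=none; bids=[#3:9@102 #1:8@99] asks=[#2:1@105]
After op 4 [order #4] limit_sell(price=104, qty=10): fills=none; bids=[#3:9@102 #1:8@99] asks=[#4:10@104 #2:1@105]
After op 5 [order #5] market_sell(qty=2): fills=#3x#5:2@102; bids=[#3:7@102 #1:8@99] asks=[#4:10@104 #2:1@105]
After op 6 [order #6] limit_sell(price=100, qty=4): fills=#3x#6:4@102; bids=[#3:3@102 #1:8@99] asks=[#4:10@104 #2:1@105]
After op 7 [order #7] market_buy(qty=1): fills=#7x#4:1@104; bids=[#3:3@102 #1:8@99] asks=[#4:9@104 #2:1@105]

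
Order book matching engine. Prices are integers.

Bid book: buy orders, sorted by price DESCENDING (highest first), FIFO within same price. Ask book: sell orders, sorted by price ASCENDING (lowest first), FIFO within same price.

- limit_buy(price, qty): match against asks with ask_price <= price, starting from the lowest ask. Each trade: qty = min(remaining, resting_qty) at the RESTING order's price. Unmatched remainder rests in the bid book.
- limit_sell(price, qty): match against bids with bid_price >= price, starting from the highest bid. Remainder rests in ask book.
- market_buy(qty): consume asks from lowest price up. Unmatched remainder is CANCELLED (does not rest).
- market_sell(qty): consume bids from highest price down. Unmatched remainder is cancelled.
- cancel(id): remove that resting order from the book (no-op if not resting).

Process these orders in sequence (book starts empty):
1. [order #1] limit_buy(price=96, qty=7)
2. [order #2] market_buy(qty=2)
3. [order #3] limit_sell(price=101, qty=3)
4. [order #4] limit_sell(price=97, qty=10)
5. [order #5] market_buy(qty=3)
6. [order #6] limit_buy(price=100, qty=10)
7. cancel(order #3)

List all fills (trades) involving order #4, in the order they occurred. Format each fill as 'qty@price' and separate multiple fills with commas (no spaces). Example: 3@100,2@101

After op 1 [order #1] limit_buy(price=96, qty=7): fills=none; bids=[#1:7@96] asks=[-]
After op 2 [order #2] market_buy(qty=2): fills=none; bids=[#1:7@96] asks=[-]
After op 3 [order #3] limit_sell(price=101, qty=3): fills=none; bids=[#1:7@96] asks=[#3:3@101]
After op 4 [order #4] limit_sell(price=97, qty=10): fills=none; bids=[#1:7@96] asks=[#4:10@97 #3:3@101]
After op 5 [order #5] market_buy(qty=3): fills=#5x#4:3@97; bids=[#1:7@96] asks=[#4:7@97 #3:3@101]
After op 6 [order #6] limit_buy(price=100, qty=10): fills=#6x#4:7@97; bids=[#6:3@100 #1:7@96] asks=[#3:3@101]
After op 7 cancel(order #3): fills=none; bids=[#6:3@100 #1:7@96] asks=[-]

Answer: 3@97,7@97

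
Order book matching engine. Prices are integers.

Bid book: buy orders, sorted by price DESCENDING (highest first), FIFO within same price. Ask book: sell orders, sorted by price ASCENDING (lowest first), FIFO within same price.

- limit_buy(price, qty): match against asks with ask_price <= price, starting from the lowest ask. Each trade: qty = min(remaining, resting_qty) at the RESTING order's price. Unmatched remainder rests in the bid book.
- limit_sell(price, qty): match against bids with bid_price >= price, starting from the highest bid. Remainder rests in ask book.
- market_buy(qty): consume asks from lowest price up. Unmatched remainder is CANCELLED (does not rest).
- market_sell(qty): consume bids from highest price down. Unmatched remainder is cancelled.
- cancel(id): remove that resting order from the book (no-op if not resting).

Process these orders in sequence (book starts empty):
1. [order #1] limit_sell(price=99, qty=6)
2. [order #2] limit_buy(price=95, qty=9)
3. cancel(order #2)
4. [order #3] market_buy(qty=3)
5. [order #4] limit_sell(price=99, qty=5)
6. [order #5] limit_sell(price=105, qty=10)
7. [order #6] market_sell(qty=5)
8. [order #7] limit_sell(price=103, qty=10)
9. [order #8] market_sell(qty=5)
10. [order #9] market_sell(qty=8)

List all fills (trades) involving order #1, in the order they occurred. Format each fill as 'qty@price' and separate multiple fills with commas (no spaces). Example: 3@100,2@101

After op 1 [order #1] limit_sell(price=99, qty=6): fills=none; bids=[-] asks=[#1:6@99]
After op 2 [order #2] limit_buy(price=95, qty=9): fills=none; bids=[#2:9@95] asks=[#1:6@99]
After op 3 cancel(order #2): fills=none; bids=[-] asks=[#1:6@99]
After op 4 [order #3] market_buy(qty=3): fills=#3x#1:3@99; bids=[-] asks=[#1:3@99]
After op 5 [order #4] limit_sell(price=99, qty=5): fills=none; bids=[-] asks=[#1:3@99 #4:5@99]
After op 6 [order #5] limit_sell(price=105, qty=10): fills=none; bids=[-] asks=[#1:3@99 #4:5@99 #5:10@105]
After op 7 [order #6] market_sell(qty=5): fills=none; bids=[-] asks=[#1:3@99 #4:5@99 #5:10@105]
After op 8 [order #7] limit_sell(price=103, qty=10): fills=none; bids=[-] asks=[#1:3@99 #4:5@99 #7:10@103 #5:10@105]
After op 9 [order #8] market_sell(qty=5): fills=none; bids=[-] asks=[#1:3@99 #4:5@99 #7:10@103 #5:10@105]
After op 10 [order #9] market_sell(qty=8): fills=none; bids=[-] asks=[#1:3@99 #4:5@99 #7:10@103 #5:10@105]

Answer: 3@99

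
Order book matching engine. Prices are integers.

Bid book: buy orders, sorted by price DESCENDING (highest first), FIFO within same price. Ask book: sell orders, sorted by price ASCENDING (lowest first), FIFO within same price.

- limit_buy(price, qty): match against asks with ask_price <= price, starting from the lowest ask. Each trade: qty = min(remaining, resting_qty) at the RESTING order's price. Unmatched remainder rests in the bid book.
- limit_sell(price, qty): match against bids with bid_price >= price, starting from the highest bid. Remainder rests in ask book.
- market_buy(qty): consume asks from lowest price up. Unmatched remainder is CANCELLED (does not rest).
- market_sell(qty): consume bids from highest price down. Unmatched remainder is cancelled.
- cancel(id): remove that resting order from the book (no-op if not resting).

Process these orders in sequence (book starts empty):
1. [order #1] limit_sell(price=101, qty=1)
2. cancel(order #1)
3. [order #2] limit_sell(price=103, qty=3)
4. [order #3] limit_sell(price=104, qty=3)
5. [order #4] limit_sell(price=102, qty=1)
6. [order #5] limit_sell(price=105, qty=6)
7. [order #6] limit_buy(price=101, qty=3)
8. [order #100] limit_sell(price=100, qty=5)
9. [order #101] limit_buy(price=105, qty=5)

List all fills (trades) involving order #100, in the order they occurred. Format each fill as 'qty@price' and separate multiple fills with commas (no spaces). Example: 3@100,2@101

Answer: 3@101,2@100

Derivation:
After op 1 [order #1] limit_sell(price=101, qty=1): fills=none; bids=[-] asks=[#1:1@101]
After op 2 cancel(order #1): fills=none; bids=[-] asks=[-]
After op 3 [order #2] limit_sell(price=103, qty=3): fills=none; bids=[-] asks=[#2:3@103]
After op 4 [order #3] limit_sell(price=104, qty=3): fills=none; bids=[-] asks=[#2:3@103 #3:3@104]
After op 5 [order #4] limit_sell(price=102, qty=1): fills=none; bids=[-] asks=[#4:1@102 #2:3@103 #3:3@104]
After op 6 [order #5] limit_sell(price=105, qty=6): fills=none; bids=[-] asks=[#4:1@102 #2:3@103 #3:3@104 #5:6@105]
After op 7 [order #6] limit_buy(price=101, qty=3): fills=none; bids=[#6:3@101] asks=[#4:1@102 #2:3@103 #3:3@104 #5:6@105]
After op 8 [order #100] limit_sell(price=100, qty=5): fills=#6x#100:3@101; bids=[-] asks=[#100:2@100 #4:1@102 #2:3@103 #3:3@104 #5:6@105]
After op 9 [order #101] limit_buy(price=105, qty=5): fills=#101x#100:2@100 #101x#4:1@102 #101x#2:2@103; bids=[-] asks=[#2:1@103 #3:3@104 #5:6@105]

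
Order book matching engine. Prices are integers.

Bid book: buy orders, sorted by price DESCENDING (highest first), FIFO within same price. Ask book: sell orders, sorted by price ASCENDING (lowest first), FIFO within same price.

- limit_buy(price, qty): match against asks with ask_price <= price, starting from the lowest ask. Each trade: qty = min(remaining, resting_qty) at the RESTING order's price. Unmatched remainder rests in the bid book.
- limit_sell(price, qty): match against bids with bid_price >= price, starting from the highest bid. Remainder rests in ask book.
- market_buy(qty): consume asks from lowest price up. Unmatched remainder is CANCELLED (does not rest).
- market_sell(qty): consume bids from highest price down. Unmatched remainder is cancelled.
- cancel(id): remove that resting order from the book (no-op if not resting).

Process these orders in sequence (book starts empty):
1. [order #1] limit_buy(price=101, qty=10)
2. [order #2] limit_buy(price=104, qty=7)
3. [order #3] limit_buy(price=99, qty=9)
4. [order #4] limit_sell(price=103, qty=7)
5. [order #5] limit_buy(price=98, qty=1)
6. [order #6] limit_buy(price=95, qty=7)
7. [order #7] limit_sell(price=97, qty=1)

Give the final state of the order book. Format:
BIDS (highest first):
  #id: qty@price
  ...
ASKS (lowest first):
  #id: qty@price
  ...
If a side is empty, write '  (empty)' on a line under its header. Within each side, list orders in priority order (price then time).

Answer: BIDS (highest first):
  #1: 9@101
  #3: 9@99
  #5: 1@98
  #6: 7@95
ASKS (lowest first):
  (empty)

Derivation:
After op 1 [order #1] limit_buy(price=101, qty=10): fills=none; bids=[#1:10@101] asks=[-]
After op 2 [order #2] limit_buy(price=104, qty=7): fills=none; bids=[#2:7@104 #1:10@101] asks=[-]
After op 3 [order #3] limit_buy(price=99, qty=9): fills=none; bids=[#2:7@104 #1:10@101 #3:9@99] asks=[-]
After op 4 [order #4] limit_sell(price=103, qty=7): fills=#2x#4:7@104; bids=[#1:10@101 #3:9@99] asks=[-]
After op 5 [order #5] limit_buy(price=98, qty=1): fills=none; bids=[#1:10@101 #3:9@99 #5:1@98] asks=[-]
After op 6 [order #6] limit_buy(price=95, qty=7): fills=none; bids=[#1:10@101 #3:9@99 #5:1@98 #6:7@95] asks=[-]
After op 7 [order #7] limit_sell(price=97, qty=1): fills=#1x#7:1@101; bids=[#1:9@101 #3:9@99 #5:1@98 #6:7@95] asks=[-]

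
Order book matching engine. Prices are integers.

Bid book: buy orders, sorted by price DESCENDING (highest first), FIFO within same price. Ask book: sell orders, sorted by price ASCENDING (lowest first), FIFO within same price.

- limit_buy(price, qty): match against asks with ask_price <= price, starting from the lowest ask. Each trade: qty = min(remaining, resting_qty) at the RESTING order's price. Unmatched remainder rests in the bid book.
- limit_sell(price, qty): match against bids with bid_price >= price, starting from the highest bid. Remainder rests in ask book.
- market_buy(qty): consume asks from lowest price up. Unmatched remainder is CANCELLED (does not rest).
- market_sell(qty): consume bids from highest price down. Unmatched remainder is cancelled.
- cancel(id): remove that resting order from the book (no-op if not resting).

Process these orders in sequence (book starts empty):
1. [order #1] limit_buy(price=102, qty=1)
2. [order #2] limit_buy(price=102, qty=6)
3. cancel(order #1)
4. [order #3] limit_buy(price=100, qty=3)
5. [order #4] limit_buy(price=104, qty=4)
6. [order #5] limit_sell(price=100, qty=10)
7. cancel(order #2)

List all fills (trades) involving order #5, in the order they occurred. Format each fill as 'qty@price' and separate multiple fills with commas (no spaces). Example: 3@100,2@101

Answer: 4@104,6@102

Derivation:
After op 1 [order #1] limit_buy(price=102, qty=1): fills=none; bids=[#1:1@102] asks=[-]
After op 2 [order #2] limit_buy(price=102, qty=6): fills=none; bids=[#1:1@102 #2:6@102] asks=[-]
After op 3 cancel(order #1): fills=none; bids=[#2:6@102] asks=[-]
After op 4 [order #3] limit_buy(price=100, qty=3): fills=none; bids=[#2:6@102 #3:3@100] asks=[-]
After op 5 [order #4] limit_buy(price=104, qty=4): fills=none; bids=[#4:4@104 #2:6@102 #3:3@100] asks=[-]
After op 6 [order #5] limit_sell(price=100, qty=10): fills=#4x#5:4@104 #2x#5:6@102; bids=[#3:3@100] asks=[-]
After op 7 cancel(order #2): fills=none; bids=[#3:3@100] asks=[-]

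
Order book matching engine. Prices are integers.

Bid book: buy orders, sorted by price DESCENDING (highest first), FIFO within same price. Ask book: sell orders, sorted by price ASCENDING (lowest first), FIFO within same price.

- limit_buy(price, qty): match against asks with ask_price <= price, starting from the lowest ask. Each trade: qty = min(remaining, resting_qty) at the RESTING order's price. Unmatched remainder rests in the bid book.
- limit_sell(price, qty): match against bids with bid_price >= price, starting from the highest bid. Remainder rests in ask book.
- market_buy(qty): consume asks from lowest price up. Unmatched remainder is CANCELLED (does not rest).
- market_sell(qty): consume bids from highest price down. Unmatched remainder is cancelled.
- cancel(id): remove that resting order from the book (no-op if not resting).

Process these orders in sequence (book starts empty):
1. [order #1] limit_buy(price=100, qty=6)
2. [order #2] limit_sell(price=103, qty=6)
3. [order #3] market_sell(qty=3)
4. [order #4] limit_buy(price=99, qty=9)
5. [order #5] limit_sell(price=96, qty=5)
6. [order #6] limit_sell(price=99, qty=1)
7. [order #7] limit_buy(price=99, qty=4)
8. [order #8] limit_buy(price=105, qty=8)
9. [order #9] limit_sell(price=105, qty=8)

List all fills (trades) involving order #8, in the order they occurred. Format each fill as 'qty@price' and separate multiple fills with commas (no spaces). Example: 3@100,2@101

After op 1 [order #1] limit_buy(price=100, qty=6): fills=none; bids=[#1:6@100] asks=[-]
After op 2 [order #2] limit_sell(price=103, qty=6): fills=none; bids=[#1:6@100] asks=[#2:6@103]
After op 3 [order #3] market_sell(qty=3): fills=#1x#3:3@100; bids=[#1:3@100] asks=[#2:6@103]
After op 4 [order #4] limit_buy(price=99, qty=9): fills=none; bids=[#1:3@100 #4:9@99] asks=[#2:6@103]
After op 5 [order #5] limit_sell(price=96, qty=5): fills=#1x#5:3@100 #4x#5:2@99; bids=[#4:7@99] asks=[#2:6@103]
After op 6 [order #6] limit_sell(price=99, qty=1): fills=#4x#6:1@99; bids=[#4:6@99] asks=[#2:6@103]
After op 7 [order #7] limit_buy(price=99, qty=4): fills=none; bids=[#4:6@99 #7:4@99] asks=[#2:6@103]
After op 8 [order #8] limit_buy(price=105, qty=8): fills=#8x#2:6@103; bids=[#8:2@105 #4:6@99 #7:4@99] asks=[-]
After op 9 [order #9] limit_sell(price=105, qty=8): fills=#8x#9:2@105; bids=[#4:6@99 #7:4@99] asks=[#9:6@105]

Answer: 6@103,2@105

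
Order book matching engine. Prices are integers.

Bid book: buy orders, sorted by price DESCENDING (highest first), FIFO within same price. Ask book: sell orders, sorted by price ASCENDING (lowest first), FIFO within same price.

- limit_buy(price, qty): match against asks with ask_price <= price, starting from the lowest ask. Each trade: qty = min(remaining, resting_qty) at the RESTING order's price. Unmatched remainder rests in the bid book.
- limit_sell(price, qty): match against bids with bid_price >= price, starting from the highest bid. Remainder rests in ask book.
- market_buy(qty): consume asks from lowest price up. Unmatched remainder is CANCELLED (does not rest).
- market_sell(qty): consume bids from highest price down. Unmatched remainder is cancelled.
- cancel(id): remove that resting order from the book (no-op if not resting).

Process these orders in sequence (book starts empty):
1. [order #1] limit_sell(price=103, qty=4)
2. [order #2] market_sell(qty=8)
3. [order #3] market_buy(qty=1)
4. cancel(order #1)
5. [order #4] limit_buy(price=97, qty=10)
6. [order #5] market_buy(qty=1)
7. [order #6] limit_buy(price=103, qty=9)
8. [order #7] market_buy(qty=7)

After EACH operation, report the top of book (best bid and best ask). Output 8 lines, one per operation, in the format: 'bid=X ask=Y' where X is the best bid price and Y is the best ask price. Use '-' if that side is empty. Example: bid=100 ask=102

Answer: bid=- ask=103
bid=- ask=103
bid=- ask=103
bid=- ask=-
bid=97 ask=-
bid=97 ask=-
bid=103 ask=-
bid=103 ask=-

Derivation:
After op 1 [order #1] limit_sell(price=103, qty=4): fills=none; bids=[-] asks=[#1:4@103]
After op 2 [order #2] market_sell(qty=8): fills=none; bids=[-] asks=[#1:4@103]
After op 3 [order #3] market_buy(qty=1): fills=#3x#1:1@103; bids=[-] asks=[#1:3@103]
After op 4 cancel(order #1): fills=none; bids=[-] asks=[-]
After op 5 [order #4] limit_buy(price=97, qty=10): fills=none; bids=[#4:10@97] asks=[-]
After op 6 [order #5] market_buy(qty=1): fills=none; bids=[#4:10@97] asks=[-]
After op 7 [order #6] limit_buy(price=103, qty=9): fills=none; bids=[#6:9@103 #4:10@97] asks=[-]
After op 8 [order #7] market_buy(qty=7): fills=none; bids=[#6:9@103 #4:10@97] asks=[-]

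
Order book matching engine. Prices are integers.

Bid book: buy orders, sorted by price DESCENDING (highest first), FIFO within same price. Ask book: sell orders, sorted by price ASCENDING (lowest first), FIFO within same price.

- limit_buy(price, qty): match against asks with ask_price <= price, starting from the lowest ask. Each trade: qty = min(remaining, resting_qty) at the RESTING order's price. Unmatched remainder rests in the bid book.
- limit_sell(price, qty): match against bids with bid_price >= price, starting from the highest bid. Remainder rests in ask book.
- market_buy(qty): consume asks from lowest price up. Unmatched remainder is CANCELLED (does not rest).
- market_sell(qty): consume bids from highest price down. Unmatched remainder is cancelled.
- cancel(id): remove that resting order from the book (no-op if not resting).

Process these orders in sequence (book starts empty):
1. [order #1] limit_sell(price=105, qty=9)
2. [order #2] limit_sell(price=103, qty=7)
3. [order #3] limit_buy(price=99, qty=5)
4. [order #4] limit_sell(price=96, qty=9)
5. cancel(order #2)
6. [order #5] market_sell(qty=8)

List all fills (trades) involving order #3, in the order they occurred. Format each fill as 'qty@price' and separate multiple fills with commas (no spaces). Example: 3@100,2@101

After op 1 [order #1] limit_sell(price=105, qty=9): fills=none; bids=[-] asks=[#1:9@105]
After op 2 [order #2] limit_sell(price=103, qty=7): fills=none; bids=[-] asks=[#2:7@103 #1:9@105]
After op 3 [order #3] limit_buy(price=99, qty=5): fills=none; bids=[#3:5@99] asks=[#2:7@103 #1:9@105]
After op 4 [order #4] limit_sell(price=96, qty=9): fills=#3x#4:5@99; bids=[-] asks=[#4:4@96 #2:7@103 #1:9@105]
After op 5 cancel(order #2): fills=none; bids=[-] asks=[#4:4@96 #1:9@105]
After op 6 [order #5] market_sell(qty=8): fills=none; bids=[-] asks=[#4:4@96 #1:9@105]

Answer: 5@99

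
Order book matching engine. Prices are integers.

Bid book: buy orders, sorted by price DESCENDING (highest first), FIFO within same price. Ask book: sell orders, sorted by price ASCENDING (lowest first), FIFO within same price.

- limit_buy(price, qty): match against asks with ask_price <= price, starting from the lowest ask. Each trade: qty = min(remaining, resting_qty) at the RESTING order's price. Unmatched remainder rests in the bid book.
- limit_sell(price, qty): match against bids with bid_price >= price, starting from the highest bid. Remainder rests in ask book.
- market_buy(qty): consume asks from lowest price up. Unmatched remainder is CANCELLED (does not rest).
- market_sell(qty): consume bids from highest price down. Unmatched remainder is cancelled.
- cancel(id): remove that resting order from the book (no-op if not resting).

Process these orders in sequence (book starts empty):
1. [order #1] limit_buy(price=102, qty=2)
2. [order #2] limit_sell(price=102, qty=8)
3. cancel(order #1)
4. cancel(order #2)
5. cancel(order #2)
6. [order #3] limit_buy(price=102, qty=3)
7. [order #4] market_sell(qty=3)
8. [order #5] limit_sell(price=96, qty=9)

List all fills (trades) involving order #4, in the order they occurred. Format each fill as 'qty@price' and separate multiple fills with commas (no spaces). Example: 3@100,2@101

After op 1 [order #1] limit_buy(price=102, qty=2): fills=none; bids=[#1:2@102] asks=[-]
After op 2 [order #2] limit_sell(price=102, qty=8): fills=#1x#2:2@102; bids=[-] asks=[#2:6@102]
After op 3 cancel(order #1): fills=none; bids=[-] asks=[#2:6@102]
After op 4 cancel(order #2): fills=none; bids=[-] asks=[-]
After op 5 cancel(order #2): fills=none; bids=[-] asks=[-]
After op 6 [order #3] limit_buy(price=102, qty=3): fills=none; bids=[#3:3@102] asks=[-]
After op 7 [order #4] market_sell(qty=3): fills=#3x#4:3@102; bids=[-] asks=[-]
After op 8 [order #5] limit_sell(price=96, qty=9): fills=none; bids=[-] asks=[#5:9@96]

Answer: 3@102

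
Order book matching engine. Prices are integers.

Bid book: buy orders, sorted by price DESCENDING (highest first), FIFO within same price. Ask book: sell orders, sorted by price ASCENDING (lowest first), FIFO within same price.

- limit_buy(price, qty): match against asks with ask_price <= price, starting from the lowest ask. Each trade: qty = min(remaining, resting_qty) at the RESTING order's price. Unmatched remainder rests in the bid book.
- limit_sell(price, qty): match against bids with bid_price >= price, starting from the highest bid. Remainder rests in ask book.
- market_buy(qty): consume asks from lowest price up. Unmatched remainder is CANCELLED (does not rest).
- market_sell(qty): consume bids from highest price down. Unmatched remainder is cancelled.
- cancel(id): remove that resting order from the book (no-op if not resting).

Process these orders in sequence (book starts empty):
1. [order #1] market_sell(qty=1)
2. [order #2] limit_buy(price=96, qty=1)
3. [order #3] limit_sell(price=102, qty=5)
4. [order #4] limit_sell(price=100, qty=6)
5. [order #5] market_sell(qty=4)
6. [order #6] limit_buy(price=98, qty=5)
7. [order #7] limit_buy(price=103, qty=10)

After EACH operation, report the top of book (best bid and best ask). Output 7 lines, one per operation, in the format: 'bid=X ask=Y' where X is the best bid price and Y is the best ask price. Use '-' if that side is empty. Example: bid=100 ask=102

Answer: bid=- ask=-
bid=96 ask=-
bid=96 ask=102
bid=96 ask=100
bid=- ask=100
bid=98 ask=100
bid=98 ask=102

Derivation:
After op 1 [order #1] market_sell(qty=1): fills=none; bids=[-] asks=[-]
After op 2 [order #2] limit_buy(price=96, qty=1): fills=none; bids=[#2:1@96] asks=[-]
After op 3 [order #3] limit_sell(price=102, qty=5): fills=none; bids=[#2:1@96] asks=[#3:5@102]
After op 4 [order #4] limit_sell(price=100, qty=6): fills=none; bids=[#2:1@96] asks=[#4:6@100 #3:5@102]
After op 5 [order #5] market_sell(qty=4): fills=#2x#5:1@96; bids=[-] asks=[#4:6@100 #3:5@102]
After op 6 [order #6] limit_buy(price=98, qty=5): fills=none; bids=[#6:5@98] asks=[#4:6@100 #3:5@102]
After op 7 [order #7] limit_buy(price=103, qty=10): fills=#7x#4:6@100 #7x#3:4@102; bids=[#6:5@98] asks=[#3:1@102]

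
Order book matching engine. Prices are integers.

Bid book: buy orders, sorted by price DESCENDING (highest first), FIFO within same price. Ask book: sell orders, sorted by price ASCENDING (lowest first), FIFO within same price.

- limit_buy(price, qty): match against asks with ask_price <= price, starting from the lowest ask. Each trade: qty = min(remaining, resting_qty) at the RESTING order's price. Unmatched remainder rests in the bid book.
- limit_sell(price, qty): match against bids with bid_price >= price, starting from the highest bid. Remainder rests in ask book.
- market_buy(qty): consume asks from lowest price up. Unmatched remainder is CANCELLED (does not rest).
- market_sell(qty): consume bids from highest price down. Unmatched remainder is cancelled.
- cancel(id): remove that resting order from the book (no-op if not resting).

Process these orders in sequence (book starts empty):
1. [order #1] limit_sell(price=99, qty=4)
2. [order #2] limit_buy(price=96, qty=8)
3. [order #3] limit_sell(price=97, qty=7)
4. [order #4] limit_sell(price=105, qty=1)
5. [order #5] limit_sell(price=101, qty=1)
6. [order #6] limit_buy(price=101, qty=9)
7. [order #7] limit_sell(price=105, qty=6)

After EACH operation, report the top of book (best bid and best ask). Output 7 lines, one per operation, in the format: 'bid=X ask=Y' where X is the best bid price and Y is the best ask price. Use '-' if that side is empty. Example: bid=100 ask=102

After op 1 [order #1] limit_sell(price=99, qty=4): fills=none; bids=[-] asks=[#1:4@99]
After op 2 [order #2] limit_buy(price=96, qty=8): fills=none; bids=[#2:8@96] asks=[#1:4@99]
After op 3 [order #3] limit_sell(price=97, qty=7): fills=none; bids=[#2:8@96] asks=[#3:7@97 #1:4@99]
After op 4 [order #4] limit_sell(price=105, qty=1): fills=none; bids=[#2:8@96] asks=[#3:7@97 #1:4@99 #4:1@105]
After op 5 [order #5] limit_sell(price=101, qty=1): fills=none; bids=[#2:8@96] asks=[#3:7@97 #1:4@99 #5:1@101 #4:1@105]
After op 6 [order #6] limit_buy(price=101, qty=9): fills=#6x#3:7@97 #6x#1:2@99; bids=[#2:8@96] asks=[#1:2@99 #5:1@101 #4:1@105]
After op 7 [order #7] limit_sell(price=105, qty=6): fills=none; bids=[#2:8@96] asks=[#1:2@99 #5:1@101 #4:1@105 #7:6@105]

Answer: bid=- ask=99
bid=96 ask=99
bid=96 ask=97
bid=96 ask=97
bid=96 ask=97
bid=96 ask=99
bid=96 ask=99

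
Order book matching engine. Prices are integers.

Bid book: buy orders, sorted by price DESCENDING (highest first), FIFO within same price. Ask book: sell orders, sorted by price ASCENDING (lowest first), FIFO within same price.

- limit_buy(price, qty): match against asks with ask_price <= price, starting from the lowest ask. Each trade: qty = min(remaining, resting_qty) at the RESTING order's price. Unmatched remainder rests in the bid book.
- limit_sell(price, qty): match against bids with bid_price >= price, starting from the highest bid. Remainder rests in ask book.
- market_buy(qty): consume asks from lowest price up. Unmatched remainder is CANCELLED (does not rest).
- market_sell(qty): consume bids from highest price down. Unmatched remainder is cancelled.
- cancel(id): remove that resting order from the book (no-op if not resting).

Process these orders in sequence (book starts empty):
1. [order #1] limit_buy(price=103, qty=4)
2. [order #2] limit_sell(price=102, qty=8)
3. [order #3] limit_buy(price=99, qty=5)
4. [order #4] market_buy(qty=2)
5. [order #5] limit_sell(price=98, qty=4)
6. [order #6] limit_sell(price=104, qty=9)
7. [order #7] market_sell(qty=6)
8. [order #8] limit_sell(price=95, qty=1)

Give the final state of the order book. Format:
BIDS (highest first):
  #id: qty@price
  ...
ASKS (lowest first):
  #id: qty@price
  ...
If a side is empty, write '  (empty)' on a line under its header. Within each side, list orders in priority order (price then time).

After op 1 [order #1] limit_buy(price=103, qty=4): fills=none; bids=[#1:4@103] asks=[-]
After op 2 [order #2] limit_sell(price=102, qty=8): fills=#1x#2:4@103; bids=[-] asks=[#2:4@102]
After op 3 [order #3] limit_buy(price=99, qty=5): fills=none; bids=[#3:5@99] asks=[#2:4@102]
After op 4 [order #4] market_buy(qty=2): fills=#4x#2:2@102; bids=[#3:5@99] asks=[#2:2@102]
After op 5 [order #5] limit_sell(price=98, qty=4): fills=#3x#5:4@99; bids=[#3:1@99] asks=[#2:2@102]
After op 6 [order #6] limit_sell(price=104, qty=9): fills=none; bids=[#3:1@99] asks=[#2:2@102 #6:9@104]
After op 7 [order #7] market_sell(qty=6): fills=#3x#7:1@99; bids=[-] asks=[#2:2@102 #6:9@104]
After op 8 [order #8] limit_sell(price=95, qty=1): fills=none; bids=[-] asks=[#8:1@95 #2:2@102 #6:9@104]

Answer: BIDS (highest first):
  (empty)
ASKS (lowest first):
  #8: 1@95
  #2: 2@102
  #6: 9@104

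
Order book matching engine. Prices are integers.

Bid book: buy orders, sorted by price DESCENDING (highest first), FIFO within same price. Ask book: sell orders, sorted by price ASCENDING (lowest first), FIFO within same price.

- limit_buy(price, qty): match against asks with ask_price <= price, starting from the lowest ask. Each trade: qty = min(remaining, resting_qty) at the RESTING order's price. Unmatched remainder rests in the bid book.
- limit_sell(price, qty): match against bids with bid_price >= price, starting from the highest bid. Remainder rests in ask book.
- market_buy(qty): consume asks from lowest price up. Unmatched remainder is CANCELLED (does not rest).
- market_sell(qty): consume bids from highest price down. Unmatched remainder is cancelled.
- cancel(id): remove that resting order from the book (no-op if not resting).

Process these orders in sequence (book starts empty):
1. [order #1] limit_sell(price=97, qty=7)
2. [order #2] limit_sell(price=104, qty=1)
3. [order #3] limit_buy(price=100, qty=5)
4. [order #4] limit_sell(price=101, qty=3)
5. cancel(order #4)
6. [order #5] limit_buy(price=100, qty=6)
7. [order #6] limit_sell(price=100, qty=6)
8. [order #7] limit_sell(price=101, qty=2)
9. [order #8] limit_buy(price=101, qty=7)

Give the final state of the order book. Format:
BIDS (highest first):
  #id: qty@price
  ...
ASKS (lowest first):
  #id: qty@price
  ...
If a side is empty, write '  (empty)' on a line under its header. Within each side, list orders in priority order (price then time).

After op 1 [order #1] limit_sell(price=97, qty=7): fills=none; bids=[-] asks=[#1:7@97]
After op 2 [order #2] limit_sell(price=104, qty=1): fills=none; bids=[-] asks=[#1:7@97 #2:1@104]
After op 3 [order #3] limit_buy(price=100, qty=5): fills=#3x#1:5@97; bids=[-] asks=[#1:2@97 #2:1@104]
After op 4 [order #4] limit_sell(price=101, qty=3): fills=none; bids=[-] asks=[#1:2@97 #4:3@101 #2:1@104]
After op 5 cancel(order #4): fills=none; bids=[-] asks=[#1:2@97 #2:1@104]
After op 6 [order #5] limit_buy(price=100, qty=6): fills=#5x#1:2@97; bids=[#5:4@100] asks=[#2:1@104]
After op 7 [order #6] limit_sell(price=100, qty=6): fills=#5x#6:4@100; bids=[-] asks=[#6:2@100 #2:1@104]
After op 8 [order #7] limit_sell(price=101, qty=2): fills=none; bids=[-] asks=[#6:2@100 #7:2@101 #2:1@104]
After op 9 [order #8] limit_buy(price=101, qty=7): fills=#8x#6:2@100 #8x#7:2@101; bids=[#8:3@101] asks=[#2:1@104]

Answer: BIDS (highest first):
  #8: 3@101
ASKS (lowest first):
  #2: 1@104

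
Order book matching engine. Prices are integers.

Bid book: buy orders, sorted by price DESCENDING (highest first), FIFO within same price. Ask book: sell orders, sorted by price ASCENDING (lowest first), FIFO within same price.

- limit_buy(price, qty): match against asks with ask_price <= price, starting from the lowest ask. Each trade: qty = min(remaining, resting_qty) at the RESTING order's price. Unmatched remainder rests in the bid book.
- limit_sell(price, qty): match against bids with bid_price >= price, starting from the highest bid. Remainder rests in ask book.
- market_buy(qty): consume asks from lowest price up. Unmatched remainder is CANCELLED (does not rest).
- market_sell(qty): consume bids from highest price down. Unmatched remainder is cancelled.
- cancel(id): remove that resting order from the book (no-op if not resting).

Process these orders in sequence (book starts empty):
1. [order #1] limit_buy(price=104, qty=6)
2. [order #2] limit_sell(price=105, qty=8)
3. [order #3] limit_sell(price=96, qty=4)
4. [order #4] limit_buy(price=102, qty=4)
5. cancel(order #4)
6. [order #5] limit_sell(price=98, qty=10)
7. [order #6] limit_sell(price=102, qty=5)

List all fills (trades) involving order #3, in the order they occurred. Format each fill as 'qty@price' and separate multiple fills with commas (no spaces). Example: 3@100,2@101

After op 1 [order #1] limit_buy(price=104, qty=6): fills=none; bids=[#1:6@104] asks=[-]
After op 2 [order #2] limit_sell(price=105, qty=8): fills=none; bids=[#1:6@104] asks=[#2:8@105]
After op 3 [order #3] limit_sell(price=96, qty=4): fills=#1x#3:4@104; bids=[#1:2@104] asks=[#2:8@105]
After op 4 [order #4] limit_buy(price=102, qty=4): fills=none; bids=[#1:2@104 #4:4@102] asks=[#2:8@105]
After op 5 cancel(order #4): fills=none; bids=[#1:2@104] asks=[#2:8@105]
After op 6 [order #5] limit_sell(price=98, qty=10): fills=#1x#5:2@104; bids=[-] asks=[#5:8@98 #2:8@105]
After op 7 [order #6] limit_sell(price=102, qty=5): fills=none; bids=[-] asks=[#5:8@98 #6:5@102 #2:8@105]

Answer: 4@104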